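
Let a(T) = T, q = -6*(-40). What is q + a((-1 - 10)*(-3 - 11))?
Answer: 394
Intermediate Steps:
q = 240
q + a((-1 - 10)*(-3 - 11)) = 240 + (-1 - 10)*(-3 - 11) = 240 - 11*(-14) = 240 + 154 = 394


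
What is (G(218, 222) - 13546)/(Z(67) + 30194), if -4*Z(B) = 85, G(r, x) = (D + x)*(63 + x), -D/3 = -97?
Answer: 530636/120691 ≈ 4.3967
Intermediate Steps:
D = 291 (D = -3*(-97) = 291)
G(r, x) = (63 + x)*(291 + x) (G(r, x) = (291 + x)*(63 + x) = (63 + x)*(291 + x))
Z(B) = -85/4 (Z(B) = -¼*85 = -85/4)
(G(218, 222) - 13546)/(Z(67) + 30194) = ((18333 + 222² + 354*222) - 13546)/(-85/4 + 30194) = ((18333 + 49284 + 78588) - 13546)/(120691/4) = (146205 - 13546)*(4/120691) = 132659*(4/120691) = 530636/120691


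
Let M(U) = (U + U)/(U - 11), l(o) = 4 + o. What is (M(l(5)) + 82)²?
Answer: 5329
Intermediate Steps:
M(U) = 2*U/(-11 + U) (M(U) = (2*U)/(-11 + U) = 2*U/(-11 + U))
(M(l(5)) + 82)² = (2*(4 + 5)/(-11 + (4 + 5)) + 82)² = (2*9/(-11 + 9) + 82)² = (2*9/(-2) + 82)² = (2*9*(-½) + 82)² = (-9 + 82)² = 73² = 5329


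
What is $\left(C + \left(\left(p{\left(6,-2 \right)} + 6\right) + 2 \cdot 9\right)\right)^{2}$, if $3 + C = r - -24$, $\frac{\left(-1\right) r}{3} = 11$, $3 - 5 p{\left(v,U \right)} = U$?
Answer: $169$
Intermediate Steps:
$p{\left(v,U \right)} = \frac{3}{5} - \frac{U}{5}$
$r = -33$ ($r = \left(-3\right) 11 = -33$)
$C = -12$ ($C = -3 - 9 = -12$)
$\left(C + \left(\left(p{\left(6,-2 \right)} + 6\right) + 2 \cdot 9\right)\right)^{2} = \left(-12 + \left(\left(\left(\frac{3}{5} - - \frac{2}{5}\right) + 6\right) + 2 \cdot 9\right)\right)^{2} = \left(-12 + \left(\left(\left(\frac{3}{5} + \frac{2}{5}\right) + 6\right) + 18\right)\right)^{2} = \left(-12 + \left(\left(1 + 6\right) + 18\right)\right)^{2} = \left(-12 + \left(7 + 18\right)\right)^{2} = \left(-12 + 25\right)^{2} = 13^{2} = 169$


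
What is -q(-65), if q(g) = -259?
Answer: 259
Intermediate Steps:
-q(-65) = -1*(-259) = 259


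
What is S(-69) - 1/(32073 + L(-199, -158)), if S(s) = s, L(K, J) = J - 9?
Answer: -2201515/31906 ≈ -69.000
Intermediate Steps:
L(K, J) = -9 + J
S(-69) - 1/(32073 + L(-199, -158)) = -69 - 1/(32073 + (-9 - 158)) = -69 - 1/(32073 - 167) = -69 - 1/31906 = -2201515/31906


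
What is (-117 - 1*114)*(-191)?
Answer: 44121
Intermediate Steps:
(-117 - 1*114)*(-191) = (-117 - 114)*(-191) = -231*(-191) = 44121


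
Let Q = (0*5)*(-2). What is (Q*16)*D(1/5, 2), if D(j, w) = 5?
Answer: 0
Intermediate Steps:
Q = 0 (Q = 0*(-2) = 0)
(Q*16)*D(1/5, 2) = (0*16)*5 = 0*5 = 0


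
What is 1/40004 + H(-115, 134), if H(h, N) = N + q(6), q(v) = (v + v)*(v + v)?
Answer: 11121113/40004 ≈ 278.00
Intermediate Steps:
q(v) = 4*v² (q(v) = (2*v)*(2*v) = 4*v²)
H(h, N) = 144 + N (H(h, N) = N + 4*6² = N + 4*36 = N + 144 = 144 + N)
1/40004 + H(-115, 134) = 1/40004 + (144 + 134) = 1/40004 + 278 = 11121113/40004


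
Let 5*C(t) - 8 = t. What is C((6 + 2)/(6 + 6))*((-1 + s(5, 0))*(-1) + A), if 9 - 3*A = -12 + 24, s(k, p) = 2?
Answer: -52/15 ≈ -3.4667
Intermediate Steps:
C(t) = 8/5 + t/5
A = -1 (A = 3 - (-12 + 24)/3 = 3 - 1/3*12 = 3 - 4 = -1)
C((6 + 2)/(6 + 6))*((-1 + s(5, 0))*(-1) + A) = (8/5 + ((6 + 2)/(6 + 6))/5)*((-1 + 2)*(-1) - 1) = (8/5 + (8/12)/5)*(1*(-1) - 1) = (8/5 + (8*(1/12))/5)*(-1 - 1) = (8/5 + (1/5)*(2/3))*(-2) = (8/5 + 2/15)*(-2) = (26/15)*(-2) = -52/15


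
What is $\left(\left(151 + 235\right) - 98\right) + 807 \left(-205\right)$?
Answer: $-165147$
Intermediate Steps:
$\left(\left(151 + 235\right) - 98\right) + 807 \left(-205\right) = \left(386 - 98\right) - 165435 = 288 - 165435 = -165147$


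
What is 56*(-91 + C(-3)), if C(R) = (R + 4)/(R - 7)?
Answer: -25508/5 ≈ -5101.6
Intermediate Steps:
C(R) = (4 + R)/(-7 + R)
56*(-91 + C(-3)) = 56*(-91 + (4 - 3)/(-7 - 3)) = 56*(-91 + 1/(-10)) = 56*(-91 - ⅒*1) = 56*(-91 - ⅒) = 56*(-911/10) = -25508/5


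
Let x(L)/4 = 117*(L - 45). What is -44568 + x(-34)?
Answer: -81540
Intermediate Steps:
x(L) = -21060 + 468*L (x(L) = 4*(117*(L - 45)) = 4*(117*(-45 + L)) = 4*(-5265 + 117*L) = -21060 + 468*L)
-44568 + x(-34) = -44568 + (-21060 + 468*(-34)) = -44568 + (-21060 - 15912) = -44568 - 36972 = -81540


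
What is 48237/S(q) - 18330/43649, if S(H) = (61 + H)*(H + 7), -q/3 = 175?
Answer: -328593621/1498732064 ≈ -0.21925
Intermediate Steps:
q = -525 (q = -3*175 = -525)
S(H) = (7 + H)*(61 + H) (S(H) = (61 + H)*(7 + H) = (7 + H)*(61 + H))
48237/S(q) - 18330/43649 = 48237/(427 + (-525)² + 68*(-525)) - 18330/43649 = 48237/(427 + 275625 - 35700) - 18330*1/43649 = 48237/240352 - 18330/43649 = 48237*(1/240352) - 18330/43649 = 6891/34336 - 18330/43649 = -328593621/1498732064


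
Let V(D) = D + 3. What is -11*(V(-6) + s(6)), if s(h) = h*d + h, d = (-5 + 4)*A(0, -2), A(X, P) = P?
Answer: -165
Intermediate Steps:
V(D) = 3 + D
d = 2 (d = (-5 + 4)*(-2) = -1*(-2) = 2)
s(h) = 3*h (s(h) = h*2 + h = 2*h + h = 3*h)
-11*(V(-6) + s(6)) = -11*((3 - 6) + 3*6) = -11*(-3 + 18) = -11*15 = -165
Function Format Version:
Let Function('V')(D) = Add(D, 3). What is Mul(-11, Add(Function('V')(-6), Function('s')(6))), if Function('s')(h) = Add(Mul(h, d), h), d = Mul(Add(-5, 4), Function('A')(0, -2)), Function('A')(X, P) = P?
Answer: -165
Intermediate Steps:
Function('V')(D) = Add(3, D)
d = 2 (d = Mul(Add(-5, 4), -2) = Mul(-1, -2) = 2)
Function('s')(h) = Mul(3, h) (Function('s')(h) = Add(Mul(h, 2), h) = Add(Mul(2, h), h) = Mul(3, h))
Mul(-11, Add(Function('V')(-6), Function('s')(6))) = Mul(-11, Add(Add(3, -6), Mul(3, 6))) = Mul(-11, Add(-3, 18)) = Mul(-11, 15) = -165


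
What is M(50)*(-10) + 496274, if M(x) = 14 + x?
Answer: 495634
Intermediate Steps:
M(50)*(-10) + 496274 = (14 + 50)*(-10) + 496274 = 64*(-10) + 496274 = -640 + 496274 = 495634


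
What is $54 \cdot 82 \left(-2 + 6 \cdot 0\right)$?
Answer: $-8856$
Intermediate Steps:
$54 \cdot 82 \left(-2 + 6 \cdot 0\right) = 4428 \left(-2 + 0\right) = 4428 \left(-2\right) = -8856$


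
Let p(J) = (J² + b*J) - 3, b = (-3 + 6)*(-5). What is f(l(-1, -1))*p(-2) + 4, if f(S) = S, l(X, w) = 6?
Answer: 190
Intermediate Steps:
b = -15 (b = 3*(-5) = -15)
p(J) = -3 + J² - 15*J (p(J) = (J² - 15*J) - 3 = -3 + J² - 15*J)
f(l(-1, -1))*p(-2) + 4 = 6*(-3 + (-2)² - 15*(-2)) + 4 = 6*(-3 + 4 + 30) + 4 = 6*31 + 4 = 186 + 4 = 190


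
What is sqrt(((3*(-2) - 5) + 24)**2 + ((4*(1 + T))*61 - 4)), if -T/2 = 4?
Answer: I*sqrt(1543) ≈ 39.281*I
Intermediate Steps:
T = -8 (T = -2*4 = -8)
sqrt(((3*(-2) - 5) + 24)**2 + ((4*(1 + T))*61 - 4)) = sqrt(((3*(-2) - 5) + 24)**2 + ((4*(1 - 8))*61 - 4)) = sqrt(((-6 - 5) + 24)**2 + ((4*(-7))*61 - 4)) = sqrt((-11 + 24)**2 + (-28*61 - 4)) = sqrt(13**2 + (-1708 - 4)) = sqrt(169 - 1712) = sqrt(-1543) = I*sqrt(1543)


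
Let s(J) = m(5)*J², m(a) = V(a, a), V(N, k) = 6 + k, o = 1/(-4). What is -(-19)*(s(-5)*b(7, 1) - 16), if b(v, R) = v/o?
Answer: -146604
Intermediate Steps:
o = -¼ ≈ -0.25000
b(v, R) = -4*v (b(v, R) = v/(-¼) = v*(-4) = -4*v)
m(a) = 6 + a
s(J) = 11*J² (s(J) = (6 + 5)*J² = 11*J²)
-(-19)*(s(-5)*b(7, 1) - 16) = -(-19)*((11*(-5)²)*(-4*7) - 16) = -(-19)*((11*25)*(-28) - 16) = -(-19)*(275*(-28) - 16) = -(-19)*(-7700 - 16) = -(-19)*(-7716) = -1*146604 = -146604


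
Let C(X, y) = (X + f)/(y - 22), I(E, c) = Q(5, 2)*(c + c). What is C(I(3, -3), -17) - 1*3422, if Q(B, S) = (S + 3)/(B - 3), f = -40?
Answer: -133403/39 ≈ -3420.6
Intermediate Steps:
Q(B, S) = (3 + S)/(-3 + B)
I(E, c) = 5*c (I(E, c) = ((3 + 2)/(-3 + 5))*(c + c) = (5/2)*(2*c) = ((½)*5)*(2*c) = 5*(2*c)/2 = 5*c)
C(X, y) = (-40 + X)/(-22 + y) (C(X, y) = (X - 40)/(y - 22) = (-40 + X)/(-22 + y))
C(I(3, -3), -17) - 1*3422 = (-40 + 5*(-3))/(-22 - 17) - 1*3422 = (-40 - 15)/(-39) - 3422 = -1/39*(-55) - 3422 = 55/39 - 3422 = -133403/39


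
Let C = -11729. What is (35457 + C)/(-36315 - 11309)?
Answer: -2966/5953 ≈ -0.49824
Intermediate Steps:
(35457 + C)/(-36315 - 11309) = (35457 - 11729)/(-36315 - 11309) = 23728/(-47624) = 23728*(-1/47624) = -2966/5953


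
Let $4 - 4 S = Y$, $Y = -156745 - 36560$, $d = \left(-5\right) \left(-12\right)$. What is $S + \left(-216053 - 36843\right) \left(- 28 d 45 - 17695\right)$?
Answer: $\frac{94375922589}{4} \approx 2.3594 \cdot 10^{10}$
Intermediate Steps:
$d = 60$
$Y = -193305$ ($Y = -156745 - 36560 = -193305$)
$S = \frac{193309}{4}$ ($S = 1 - - \frac{193305}{4} = 1 + \frac{193305}{4} = \frac{193309}{4} \approx 48327.0$)
$S + \left(-216053 - 36843\right) \left(- 28 d 45 - 17695\right) = \frac{193309}{4} + \left(-216053 - 36843\right) \left(\left(-28\right) 60 \cdot 45 - 17695\right) = \frac{193309}{4} - 252896 \left(\left(-1680\right) 45 - 17695\right) = \frac{193309}{4} - 252896 \left(-75600 - 17695\right) = \frac{193309}{4} - -23593932320 = \frac{193309}{4} + 23593932320 = \frac{94375922589}{4}$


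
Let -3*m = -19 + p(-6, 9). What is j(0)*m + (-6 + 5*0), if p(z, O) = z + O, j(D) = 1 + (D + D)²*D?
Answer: -⅔ ≈ -0.66667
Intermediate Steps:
j(D) = 1 + 4*D³ (j(D) = 1 + (2*D)²*D = 1 + (4*D²)*D = 1 + 4*D³)
p(z, O) = O + z
m = 16/3 (m = -(-19 + (9 - 6))/3 = -(-19 + 3)/3 = -⅓*(-16) = 16/3 ≈ 5.3333)
j(0)*m + (-6 + 5*0) = (1 + 4*0³)*(16/3) + (-6 + 5*0) = (1 + 4*0)*(16/3) + (-6 + 0) = (1 + 0)*(16/3) - 6 = 1*(16/3) - 6 = 16/3 - 6 = -⅔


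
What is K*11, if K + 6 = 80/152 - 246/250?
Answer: -168707/2375 ≈ -71.035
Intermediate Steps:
K = -15337/2375 (K = -6 + (80/152 - 246/250) = -6 + (80*(1/152) - 246*1/250) = -6 + (10/19 - 123/125) = -6 - 1087/2375 = -15337/2375 ≈ -6.4577)
K*11 = -15337/2375*11 = -168707/2375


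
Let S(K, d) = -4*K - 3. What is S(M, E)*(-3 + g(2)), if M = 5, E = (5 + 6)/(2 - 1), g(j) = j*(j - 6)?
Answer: 253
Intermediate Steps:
g(j) = j*(-6 + j)
E = 11 (E = 11/1 = 11*1 = 11)
S(K, d) = -3 - 4*K
S(M, E)*(-3 + g(2)) = (-3 - 4*5)*(-3 + 2*(-6 + 2)) = (-3 - 20)*(-3 + 2*(-4)) = -23*(-3 - 8) = -23*(-11) = 253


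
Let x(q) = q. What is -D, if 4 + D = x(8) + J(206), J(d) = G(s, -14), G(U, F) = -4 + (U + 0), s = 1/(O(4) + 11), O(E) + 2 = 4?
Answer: -1/13 ≈ -0.076923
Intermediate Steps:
O(E) = 2 (O(E) = -2 + 4 = 2)
s = 1/13 (s = 1/(2 + 11) = 1/13 ≈ 0.076923)
G(U, F) = -4 + U
J(d) = -51/13 (J(d) = -4 + 1/13 = -51/13)
D = 1/13 (D = -4 + (8 - 51/13) = -4 + 53/13 = 1/13 ≈ 0.076923)
-D = -1*1/13 = -1/13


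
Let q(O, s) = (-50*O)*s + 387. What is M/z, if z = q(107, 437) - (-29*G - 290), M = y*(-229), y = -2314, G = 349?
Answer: -264953/1163576 ≈ -0.22771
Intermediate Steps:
q(O, s) = 387 - 50*O*s (q(O, s) = -50*O*s + 387 = 387 - 50*O*s)
M = 529906 (M = -2314*(-229) = 529906)
z = -2327152 (z = (387 - 50*107*437) - (-29*349 - 290) = (387 - 2337950) - (-10121 - 290) = -2337563 - 1*(-10411) = -2337563 + 10411 = -2327152)
M/z = 529906/(-2327152) = 529906*(-1/2327152) = -264953/1163576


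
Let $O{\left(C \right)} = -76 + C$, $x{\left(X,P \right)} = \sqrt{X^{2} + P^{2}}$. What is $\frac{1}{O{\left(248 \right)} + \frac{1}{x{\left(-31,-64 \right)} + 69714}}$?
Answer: $\frac{835926388822}{143779350868193} + \frac{\sqrt{5057}}{143779350868193} \approx 0.005814$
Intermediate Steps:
$x{\left(X,P \right)} = \sqrt{P^{2} + X^{2}}$
$\frac{1}{O{\left(248 \right)} + \frac{1}{x{\left(-31,-64 \right)} + 69714}} = \frac{1}{\left(-76 + 248\right) + \frac{1}{\sqrt{\left(-64\right)^{2} + \left(-31\right)^{2}} + 69714}} = \frac{1}{172 + \frac{1}{\sqrt{4096 + 961} + 69714}} = \frac{1}{172 + \frac{1}{\sqrt{5057} + 69714}} = \frac{1}{172 + \frac{1}{69714 + \sqrt{5057}}}$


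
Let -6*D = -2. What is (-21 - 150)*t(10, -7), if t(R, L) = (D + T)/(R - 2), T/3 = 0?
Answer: -57/8 ≈ -7.1250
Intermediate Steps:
T = 0 (T = 3*0 = 0)
D = ⅓ (D = -⅙*(-2) = ⅓ ≈ 0.33333)
t(R, L) = 1/(3*(-2 + R)) (t(R, L) = (⅓ + 0)/(R - 2) = 1/(3*(-2 + R)))
(-21 - 150)*t(10, -7) = (-21 - 150)*(1/(3*(-2 + 10))) = -57/8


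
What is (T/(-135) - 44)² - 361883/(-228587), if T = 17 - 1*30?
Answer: 8036703245798/4165998075 ≈ 1929.1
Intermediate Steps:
T = -13 (T = 17 - 30 = -13)
(T/(-135) - 44)² - 361883/(-228587) = (-13/(-135) - 44)² - 361883/(-228587) = (-13*(-1/135) - 44)² - 361883*(-1)/228587 = (13/135 - 44)² - 1*(-361883/228587) = (-5927/135)² + 361883/228587 = 35129329/18225 + 361883/228587 = 8036703245798/4165998075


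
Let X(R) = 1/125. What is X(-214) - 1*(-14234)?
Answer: 1779251/125 ≈ 14234.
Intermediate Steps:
X(R) = 1/125
X(-214) - 1*(-14234) = 1/125 - 1*(-14234) = 1/125 + 14234 = 1779251/125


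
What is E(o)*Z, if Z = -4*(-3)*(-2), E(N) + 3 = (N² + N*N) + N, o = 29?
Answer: -40992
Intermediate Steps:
E(N) = -3 + N + 2*N² (E(N) = -3 + ((N² + N*N) + N) = -3 + ((N² + N²) + N) = -3 + (2*N² + N) = -3 + (N + 2*N²) = -3 + N + 2*N²)
Z = -24 (Z = 12*(-2) = -24)
E(o)*Z = (-3 + 29 + 2*29²)*(-24) = (-3 + 29 + 2*841)*(-24) = (-3 + 29 + 1682)*(-24) = 1708*(-24) = -40992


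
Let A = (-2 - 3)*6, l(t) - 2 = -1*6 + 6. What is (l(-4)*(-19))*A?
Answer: 1140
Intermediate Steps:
l(t) = 2 (l(t) = 2 + (-1*6 + 6) = 2 + (-6 + 6) = 2 + 0 = 2)
A = -30 (A = -5*6 = -30)
(l(-4)*(-19))*A = (2*(-19))*(-30) = -38*(-30) = 1140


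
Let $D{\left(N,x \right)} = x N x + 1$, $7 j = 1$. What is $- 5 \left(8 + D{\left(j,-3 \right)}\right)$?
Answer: $- \frac{360}{7} \approx -51.429$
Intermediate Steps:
$j = \frac{1}{7}$ ($j = \frac{1}{7} \cdot 1 = \frac{1}{7} \approx 0.14286$)
$D{\left(N,x \right)} = 1 + N x^{2}$ ($D{\left(N,x \right)} = N x x + 1 = N x^{2} + 1 = 1 + N x^{2}$)
$- 5 \left(8 + D{\left(j,-3 \right)}\right) = - 5 \left(8 + \left(1 + \frac{\left(-3\right)^{2}}{7}\right)\right) = - 5 \left(8 + \left(1 + \frac{1}{7} \cdot 9\right)\right) = - 5 \left(8 + \left(1 + \frac{9}{7}\right)\right) = - 5 \left(8 + \frac{16}{7}\right) = \left(-5\right) \frac{72}{7} = - \frac{360}{7}$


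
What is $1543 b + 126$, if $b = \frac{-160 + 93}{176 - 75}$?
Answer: $- \frac{90655}{101} \approx -897.57$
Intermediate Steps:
$b = - \frac{67}{101} \approx -0.66337$
$1543 b + 126 = 1543 \left(- \frac{67}{101}\right) + 126 = - \frac{103381}{101} + 126 = - \frac{90655}{101}$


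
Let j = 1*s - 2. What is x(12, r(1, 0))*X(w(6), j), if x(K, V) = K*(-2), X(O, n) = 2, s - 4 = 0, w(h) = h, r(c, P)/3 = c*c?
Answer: -48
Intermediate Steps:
r(c, P) = 3*c² (r(c, P) = 3*(c*c) = 3*c²)
s = 4 (s = 4 + 0 = 4)
j = 2 (j = 1*4 - 2 = 4 - 2 = 2)
x(K, V) = -2*K
x(12, r(1, 0))*X(w(6), j) = -2*12*2 = -24*2 = -48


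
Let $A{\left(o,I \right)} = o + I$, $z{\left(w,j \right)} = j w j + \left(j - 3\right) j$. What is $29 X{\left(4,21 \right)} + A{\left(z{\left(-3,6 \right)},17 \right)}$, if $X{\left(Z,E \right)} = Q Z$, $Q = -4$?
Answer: $-537$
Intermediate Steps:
$X{\left(Z,E \right)} = - 4 Z$
$z{\left(w,j \right)} = j \left(-3 + j\right) + w j^{2}$ ($z{\left(w,j \right)} = w j^{2} + \left(-3 + j\right) j = w j^{2} + j \left(-3 + j\right) = j \left(-3 + j\right) + w j^{2}$)
$A{\left(o,I \right)} = I + o$
$29 X{\left(4,21 \right)} + A{\left(z{\left(-3,6 \right)},17 \right)} = 29 \left(\left(-4\right) 4\right) + \left(17 + 6 \left(-3 + 6 + 6 \left(-3\right)\right)\right) = 29 \left(-16\right) + \left(17 + 6 \left(-3 + 6 - 18\right)\right) = -464 + \left(17 + 6 \left(-15\right)\right) = -464 + \left(17 - 90\right) = -464 - 73 = -537$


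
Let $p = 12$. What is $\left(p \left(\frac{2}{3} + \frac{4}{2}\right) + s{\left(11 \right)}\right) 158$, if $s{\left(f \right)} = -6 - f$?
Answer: $2370$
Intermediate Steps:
$\left(p \left(\frac{2}{3} + \frac{4}{2}\right) + s{\left(11 \right)}\right) 158 = \left(12 \left(\frac{2}{3} + \frac{4}{2}\right) - 17\right) 158 = \left(12 \left(2 \cdot \frac{1}{3} + 4 \cdot \frac{1}{2}\right) - 17\right) 158 = \left(12 \left(\frac{2}{3} + 2\right) - 17\right) 158 = \left(12 \cdot \frac{8}{3} - 17\right) 158 = \left(32 - 17\right) 158 = 15 \cdot 158 = 2370$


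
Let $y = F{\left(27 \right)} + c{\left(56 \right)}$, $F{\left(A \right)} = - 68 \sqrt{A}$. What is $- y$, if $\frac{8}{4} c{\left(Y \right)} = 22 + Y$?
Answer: $-39 + 204 \sqrt{3} \approx 314.34$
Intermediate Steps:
$c{\left(Y \right)} = 11 + \frac{Y}{2}$ ($c{\left(Y \right)} = \frac{22 + Y}{2} = 11 + \frac{Y}{2}$)
$y = 39 - 204 \sqrt{3}$ ($y = - 68 \sqrt{27} + \left(11 + \frac{1}{2} \cdot 56\right) = - 68 \cdot 3 \sqrt{3} + \left(11 + 28\right) = - 204 \sqrt{3} + 39 = 39 - 204 \sqrt{3} \approx -314.34$)
$- y = - (39 - 204 \sqrt{3}) = -39 + 204 \sqrt{3}$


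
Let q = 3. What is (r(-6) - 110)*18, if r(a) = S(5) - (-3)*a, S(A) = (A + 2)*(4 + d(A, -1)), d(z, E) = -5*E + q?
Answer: -792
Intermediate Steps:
d(z, E) = 3 - 5*E (d(z, E) = -5*E + 3 = 3 - 5*E)
S(A) = 24 + 12*A (S(A) = (A + 2)*(4 + (3 - 5*(-1))) = (2 + A)*(4 + (3 + 5)) = (2 + A)*(4 + 8) = (2 + A)*12 = 24 + 12*A)
r(a) = 84 + 3*a (r(a) = (24 + 12*5) - (-3)*a = (24 + 60) + 3*a = 84 + 3*a)
(r(-6) - 110)*18 = ((84 + 3*(-6)) - 110)*18 = ((84 - 18) - 110)*18 = (66 - 110)*18 = -44*18 = -792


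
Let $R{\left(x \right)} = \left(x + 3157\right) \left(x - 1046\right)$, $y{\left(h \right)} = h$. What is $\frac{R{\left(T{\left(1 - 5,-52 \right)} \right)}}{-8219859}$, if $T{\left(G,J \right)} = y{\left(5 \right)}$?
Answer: $\frac{1097214}{2739953} \approx 0.40045$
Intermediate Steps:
$T{\left(G,J \right)} = 5$
$R{\left(x \right)} = \left(-1046 + x\right) \left(3157 + x\right)$ ($R{\left(x \right)} = \left(3157 + x\right) \left(-1046 + x\right) = \left(-1046 + x\right) \left(3157 + x\right)$)
$\frac{R{\left(T{\left(1 - 5,-52 \right)} \right)}}{-8219859} = \frac{-3302222 + 5^{2} + 2111 \cdot 5}{-8219859} = \left(-3302222 + 25 + 10555\right) \left(- \frac{1}{8219859}\right) = \left(-3291642\right) \left(- \frac{1}{8219859}\right) = \frac{1097214}{2739953}$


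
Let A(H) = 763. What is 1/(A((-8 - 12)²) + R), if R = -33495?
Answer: -1/32732 ≈ -3.0551e-5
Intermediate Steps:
1/(A((-8 - 12)²) + R) = 1/(763 - 33495) = 1/(-32732) = -1/32732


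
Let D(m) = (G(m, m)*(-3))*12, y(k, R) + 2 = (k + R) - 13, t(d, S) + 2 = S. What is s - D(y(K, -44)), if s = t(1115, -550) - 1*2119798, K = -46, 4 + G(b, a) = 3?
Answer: -2120386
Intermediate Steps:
G(b, a) = -1 (G(b, a) = -4 + 3 = -1)
t(d, S) = -2 + S
y(k, R) = -15 + R + k (y(k, R) = -2 + ((k + R) - 13) = -2 + ((R + k) - 13) = -2 + (-13 + R + k) = -15 + R + k)
s = -2120350 (s = (-2 - 550) - 1*2119798 = -552 - 2119798 = -2120350)
D(m) = 36 (D(m) = -1*(-3)*12 = 3*12 = 36)
s - D(y(K, -44)) = -2120350 - 1*36 = -2120350 - 36 = -2120386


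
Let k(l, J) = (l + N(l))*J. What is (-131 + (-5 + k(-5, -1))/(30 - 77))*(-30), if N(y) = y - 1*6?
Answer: 185040/47 ≈ 3937.0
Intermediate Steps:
N(y) = -6 + y (N(y) = y - 6 = -6 + y)
k(l, J) = J*(-6 + 2*l) (k(l, J) = (l + (-6 + l))*J = (-6 + 2*l)*J = J*(-6 + 2*l))
(-131 + (-5 + k(-5, -1))/(30 - 77))*(-30) = (-131 + (-5 + 2*(-1)*(-3 - 5))/(30 - 77))*(-30) = (-131 + (-5 + 2*(-1)*(-8))/(-47))*(-30) = (-131 + (-5 + 16)*(-1/47))*(-30) = (-131 + 11*(-1/47))*(-30) = (-131 - 11/47)*(-30) = -6168/47*(-30) = 185040/47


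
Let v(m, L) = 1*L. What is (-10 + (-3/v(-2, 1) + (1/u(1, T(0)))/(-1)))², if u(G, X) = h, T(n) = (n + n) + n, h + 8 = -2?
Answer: 16641/100 ≈ 166.41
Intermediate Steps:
h = -10 (h = -8 - 2 = -10)
T(n) = 3*n (T(n) = 2*n + n = 3*n)
u(G, X) = -10
v(m, L) = L
(-10 + (-3/v(-2, 1) + (1/u(1, T(0)))/(-1)))² = (-10 + (-3/1 + (1/(-10))/(-1)))² = (-10 + (-3*1 + (1*(-⅒))*(-1)))² = (-10 + (-3 - ⅒*(-1)))² = (-10 + (-3 + ⅒))² = (-10 - 29/10)² = (-129/10)² = 16641/100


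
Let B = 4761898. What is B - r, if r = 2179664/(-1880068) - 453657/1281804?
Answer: 956300010505539499/200823223556 ≈ 4.7619e+6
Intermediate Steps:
r = -303900670211/200823223556 (r = 2179664*(-1/1880068) - 453657*1/1281804 = -544916/470017 - 151219/427268 = -303900670211/200823223556 ≈ -1.5133)
B - r = 4761898 - 1*(-303900670211/200823223556) = 4761898 + 303900670211/200823223556 = 956300010505539499/200823223556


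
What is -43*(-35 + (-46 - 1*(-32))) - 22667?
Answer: -20560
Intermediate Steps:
-43*(-35 + (-46 - 1*(-32))) - 22667 = -43*(-35 + (-46 + 32)) - 22667 = -43*(-35 - 14) - 22667 = -43*(-49) - 22667 = 2107 - 22667 = -20560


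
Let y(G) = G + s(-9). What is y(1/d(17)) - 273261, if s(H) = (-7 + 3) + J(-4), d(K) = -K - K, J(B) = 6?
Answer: -9290807/34 ≈ -2.7326e+5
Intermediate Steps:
d(K) = -2*K
s(H) = 2 (s(H) = (-7 + 3) + 6 = -4 + 6 = 2)
y(G) = 2 + G (y(G) = G + 2 = 2 + G)
y(1/d(17)) - 273261 = (2 + 1/(-2*17)) - 273261 = (2 + 1/(-34)) - 273261 = (2 - 1/34) - 273261 = 67/34 - 273261 = -9290807/34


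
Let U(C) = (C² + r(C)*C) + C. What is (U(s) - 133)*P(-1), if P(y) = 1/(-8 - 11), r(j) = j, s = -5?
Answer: 88/19 ≈ 4.6316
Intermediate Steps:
U(C) = C + 2*C² (U(C) = (C² + C*C) + C = (C² + C²) + C = 2*C² + C = C + 2*C²)
P(y) = -1/19 (P(y) = 1/(-19) = -1/19)
(U(s) - 133)*P(-1) = (-5*(1 + 2*(-5)) - 133)*(-1/19) = (-5*(1 - 10) - 133)*(-1/19) = (-5*(-9) - 133)*(-1/19) = (45 - 133)*(-1/19) = -88*(-1/19) = 88/19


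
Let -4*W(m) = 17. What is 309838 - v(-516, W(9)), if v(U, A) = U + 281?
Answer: 310073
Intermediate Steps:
W(m) = -17/4 (W(m) = -¼*17 = -17/4)
v(U, A) = 281 + U
309838 - v(-516, W(9)) = 309838 - (281 - 516) = 309838 - 1*(-235) = 309838 + 235 = 310073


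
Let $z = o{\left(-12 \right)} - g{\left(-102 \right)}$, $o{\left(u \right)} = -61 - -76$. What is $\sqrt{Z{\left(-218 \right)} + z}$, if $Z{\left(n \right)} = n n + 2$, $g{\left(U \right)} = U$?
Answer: $\sqrt{47643} \approx 218.27$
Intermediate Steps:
$o{\left(u \right)} = 15$ ($o{\left(u \right)} = -61 + 76 = 15$)
$z = 117$ ($z = 15 - -102 = 15 + 102 = 117$)
$Z{\left(n \right)} = 2 + n^{2}$ ($Z{\left(n \right)} = n^{2} + 2 = 2 + n^{2}$)
$\sqrt{Z{\left(-218 \right)} + z} = \sqrt{\left(2 + \left(-218\right)^{2}\right) + 117} = \sqrt{\left(2 + 47524\right) + 117} = \sqrt{47526 + 117} = \sqrt{47643}$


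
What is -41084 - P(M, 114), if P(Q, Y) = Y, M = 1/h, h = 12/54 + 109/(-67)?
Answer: -41198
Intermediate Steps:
h = -847/603 (h = 12*(1/54) + 109*(-1/67) = 2/9 - 109/67 = -847/603 ≈ -1.4046)
M = -603/847 (M = 1/(-847/603) = -603/847 ≈ -0.71192)
-41084 - P(M, 114) = -41084 - 1*114 = -41084 - 114 = -41198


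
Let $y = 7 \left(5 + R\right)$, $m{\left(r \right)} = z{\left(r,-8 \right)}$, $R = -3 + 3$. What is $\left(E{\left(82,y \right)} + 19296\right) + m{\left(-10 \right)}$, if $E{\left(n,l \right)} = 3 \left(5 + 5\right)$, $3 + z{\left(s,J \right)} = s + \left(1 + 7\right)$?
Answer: $19321$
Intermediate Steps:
$z{\left(s,J \right)} = 5 + s$ ($z{\left(s,J \right)} = -3 + \left(s + \left(1 + 7\right)\right) = -3 + \left(s + 8\right) = -3 + \left(8 + s\right) = 5 + s$)
$R = 0$
$m{\left(r \right)} = 5 + r$
$y = 35$ ($y = 7 \left(5 + 0\right) = 7 \cdot 5 = 35$)
$E{\left(n,l \right)} = 30$ ($E{\left(n,l \right)} = 3 \cdot 10 = 30$)
$\left(E{\left(82,y \right)} + 19296\right) + m{\left(-10 \right)} = \left(30 + 19296\right) + \left(5 - 10\right) = 19326 - 5 = 19321$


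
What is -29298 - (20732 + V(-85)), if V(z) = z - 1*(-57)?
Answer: -50002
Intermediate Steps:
V(z) = 57 + z (V(z) = z + 57 = 57 + z)
-29298 - (20732 + V(-85)) = -29298 - (20732 + (57 - 85)) = -29298 - (20732 - 28) = -29298 - 1*20704 = -29298 - 20704 = -50002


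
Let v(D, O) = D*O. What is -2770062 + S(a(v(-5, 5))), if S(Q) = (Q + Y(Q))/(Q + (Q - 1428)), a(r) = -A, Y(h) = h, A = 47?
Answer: -2108017135/761 ≈ -2.7701e+6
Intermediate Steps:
a(r) = -47 (a(r) = -1*47 = -47)
S(Q) = 2*Q/(-1428 + 2*Q) (S(Q) = (Q + Q)/(Q + (Q - 1428)) = (2*Q)/(Q + (-1428 + Q)) = (2*Q)/(-1428 + 2*Q) = 2*Q/(-1428 + 2*Q))
-2770062 + S(a(v(-5, 5))) = -2770062 - 47/(-714 - 47) = -2770062 - 47/(-761) = -2770062 - 47*(-1/761) = -2770062 + 47/761 = -2108017135/761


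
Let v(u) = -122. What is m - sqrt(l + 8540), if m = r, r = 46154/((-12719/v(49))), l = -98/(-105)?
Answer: 5630788/12719 - sqrt(1921710)/15 ≈ 350.29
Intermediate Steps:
l = 14/15 (l = -98*(-1/105) = 14/15 ≈ 0.93333)
r = 5630788/12719 (r = 46154/((-12719/(-122))) = 46154/((-12719*(-1/122))) = 46154/(12719/122) = 46154*(122/12719) = 5630788/12719 ≈ 442.71)
m = 5630788/12719 ≈ 442.71
m - sqrt(l + 8540) = 5630788/12719 - sqrt(14/15 + 8540) = 5630788/12719 - sqrt(128114/15) = 5630788/12719 - sqrt(1921710)/15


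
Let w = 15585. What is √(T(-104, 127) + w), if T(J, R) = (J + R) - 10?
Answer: √15598 ≈ 124.89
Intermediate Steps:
T(J, R) = -10 + J + R
√(T(-104, 127) + w) = √((-10 - 104 + 127) + 15585) = √(13 + 15585) = √15598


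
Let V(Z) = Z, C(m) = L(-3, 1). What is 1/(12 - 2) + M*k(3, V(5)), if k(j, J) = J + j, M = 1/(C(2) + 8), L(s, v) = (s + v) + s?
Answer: 83/30 ≈ 2.7667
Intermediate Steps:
L(s, v) = v + 2*s
C(m) = -5 (C(m) = 1 + 2*(-3) = 1 - 6 = -5)
M = ⅓ (M = 1/(-5 + 8) = 1/3 = ⅓ ≈ 0.33333)
1/(12 - 2) + M*k(3, V(5)) = 1/(12 - 2) + (5 + 3)/3 = 1/10 + (⅓)*8 = ⅒ + 8/3 = 83/30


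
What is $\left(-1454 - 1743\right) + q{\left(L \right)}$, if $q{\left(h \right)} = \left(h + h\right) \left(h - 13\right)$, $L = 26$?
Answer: $-2521$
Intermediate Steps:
$q{\left(h \right)} = 2 h \left(-13 + h\right)$
$\left(-1454 - 1743\right) + q{\left(L \right)} = \left(-1454 - 1743\right) + 2 \cdot 26 \left(-13 + 26\right) = -3197 + 2 \cdot 26 \cdot 13 = -3197 + 676 = -2521$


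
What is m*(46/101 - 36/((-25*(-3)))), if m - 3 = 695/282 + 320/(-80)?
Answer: -12803/356025 ≈ -0.035961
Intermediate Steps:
m = 413/282 (m = 3 + (695/282 + 320/(-80)) = 3 + (695*(1/282) + 320*(-1/80)) = 3 + (695/282 - 4) = 3 - 433/282 = 413/282 ≈ 1.4645)
m*(46/101 - 36/((-25*(-3)))) = 413*(46/101 - 36/((-25*(-3))))/282 = 413*(46*(1/101) - 36/75)/282 = 413*(46/101 - 36*1/75)/282 = 413*(46/101 - 12/25)/282 = (413/282)*(-62/2525) = -12803/356025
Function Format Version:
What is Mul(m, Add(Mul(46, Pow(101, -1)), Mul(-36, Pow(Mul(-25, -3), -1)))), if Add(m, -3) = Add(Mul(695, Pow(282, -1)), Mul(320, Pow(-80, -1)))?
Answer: Rational(-12803, 356025) ≈ -0.035961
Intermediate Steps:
m = Rational(413, 282) (m = Add(3, Add(Mul(695, Pow(282, -1)), Mul(320, Pow(-80, -1)))) = Add(3, Add(Mul(695, Rational(1, 282)), Mul(320, Rational(-1, 80)))) = Add(3, Add(Rational(695, 282), -4)) = Add(3, Rational(-433, 282)) = Rational(413, 282) ≈ 1.4645)
Mul(m, Add(Mul(46, Pow(101, -1)), Mul(-36, Pow(Mul(-25, -3), -1)))) = Mul(Rational(413, 282), Add(Mul(46, Pow(101, -1)), Mul(-36, Pow(Mul(-25, -3), -1)))) = Mul(Rational(413, 282), Add(Mul(46, Rational(1, 101)), Mul(-36, Pow(75, -1)))) = Mul(Rational(413, 282), Add(Rational(46, 101), Mul(-36, Rational(1, 75)))) = Mul(Rational(413, 282), Add(Rational(46, 101), Rational(-12, 25))) = Mul(Rational(413, 282), Rational(-62, 2525)) = Rational(-12803, 356025)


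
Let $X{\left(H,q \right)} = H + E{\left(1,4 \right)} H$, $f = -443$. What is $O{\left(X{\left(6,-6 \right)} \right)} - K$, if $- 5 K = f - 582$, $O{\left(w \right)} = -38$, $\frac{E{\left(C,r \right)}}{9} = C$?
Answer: $-243$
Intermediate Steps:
$E{\left(C,r \right)} = 9 C$
$X{\left(H,q \right)} = 10 H$ ($X{\left(H,q \right)} = H + 9 \cdot 1 H = H + 9 H = 10 H$)
$K = 205$ ($K = - \frac{-443 - 582}{5} = \left(- \frac{1}{5}\right) \left(-1025\right) = 205$)
$O{\left(X{\left(6,-6 \right)} \right)} - K = -38 - 205 = -243$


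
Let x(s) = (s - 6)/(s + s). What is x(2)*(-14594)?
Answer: 14594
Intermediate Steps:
x(s) = (-6 + s)/(2*s) (x(s) = (-6 + s)/((2*s)) = (-6 + s)*(1/(2*s)) = (-6 + s)/(2*s))
x(2)*(-14594) = ((½)*(-6 + 2)/2)*(-14594) = ((½)*(½)*(-4))*(-14594) = -1*(-14594) = 14594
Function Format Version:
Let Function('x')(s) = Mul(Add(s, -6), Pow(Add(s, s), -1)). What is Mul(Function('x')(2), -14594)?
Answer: 14594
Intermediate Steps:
Function('x')(s) = Mul(Rational(1, 2), Pow(s, -1), Add(-6, s)) (Function('x')(s) = Mul(Add(-6, s), Pow(Mul(2, s), -1)) = Mul(Add(-6, s), Mul(Rational(1, 2), Pow(s, -1))) = Mul(Rational(1, 2), Pow(s, -1), Add(-6, s)))
Mul(Function('x')(2), -14594) = Mul(Mul(Rational(1, 2), Pow(2, -1), Add(-6, 2)), -14594) = Mul(Mul(Rational(1, 2), Rational(1, 2), -4), -14594) = Mul(-1, -14594) = 14594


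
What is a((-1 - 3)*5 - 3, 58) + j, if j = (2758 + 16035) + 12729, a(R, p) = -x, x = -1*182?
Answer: 31704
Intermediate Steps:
x = -182
a(R, p) = 182 (a(R, p) = -1*(-182) = 182)
j = 31522 (j = 18793 + 12729 = 31522)
a((-1 - 3)*5 - 3, 58) + j = 182 + 31522 = 31704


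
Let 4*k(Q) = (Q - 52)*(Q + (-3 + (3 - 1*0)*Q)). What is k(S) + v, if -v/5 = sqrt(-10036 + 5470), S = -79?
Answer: 41789/4 - 5*I*sqrt(4566) ≈ 10447.0 - 337.86*I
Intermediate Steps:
k(Q) = (-52 + Q)*(-3 + 4*Q)/4 (k(Q) = ((Q - 52)*(Q + (-3 + (3 - 1*0)*Q)))/4 = ((-52 + Q)*(Q + (-3 + (3 + 0)*Q)))/4 = ((-52 + Q)*(Q + (-3 + 3*Q)))/4 = ((-52 + Q)*(-3 + 4*Q))/4 = (-52 + Q)*(-3 + 4*Q)/4)
v = -5*I*sqrt(4566) (v = -5*sqrt(-10036 + 5470) = -5*I*sqrt(4566) ≈ -337.86*I)
k(S) + v = (39 + (-79)**2 - 211/4*(-79)) - 5*I*sqrt(4566) = (39 + 6241 + 16669/4) - 5*I*sqrt(4566) = 41789/4 - 5*I*sqrt(4566)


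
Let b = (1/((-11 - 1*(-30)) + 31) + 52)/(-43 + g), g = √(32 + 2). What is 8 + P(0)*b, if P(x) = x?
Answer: 8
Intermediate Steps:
g = √34 ≈ 5.8309
b = 2601/(50*(-43 + √34)) (b = (1/((-11 - 1*(-30)) + 31) + 52)/(-43 + √34) = (1/((-11 + 30) + 31) + 52)/(-43 + √34) = (1/(19 + 31) + 52)/(-43 + √34) = (1/50 + 52)/(-43 + √34) = 2601/(50*(-43 + √34)) ≈ -1.3996)
8 + P(0)*b = 8 + 0*(-37281/30250 - 867*√34/30250) = 8 + 0 = 8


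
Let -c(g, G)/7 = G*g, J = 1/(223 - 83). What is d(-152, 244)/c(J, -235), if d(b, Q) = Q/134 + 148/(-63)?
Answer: -8920/198387 ≈ -0.044963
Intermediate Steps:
J = 1/140 ≈ 0.0071429
c(g, G) = -7*G*g
d(b, Q) = -148/63 + Q/134 (d(b, Q) = Q*(1/134) + 148*(-1/63) = Q/134 - 148/63 = -148/63 + Q/134)
d(-152, 244)/c(J, -235) = (-148/63 + (1/134)*244)/((-7*(-235)*1/140)) = (-148/63 + 122/67)/(47/4) = -2230/4221*4/47 = -8920/198387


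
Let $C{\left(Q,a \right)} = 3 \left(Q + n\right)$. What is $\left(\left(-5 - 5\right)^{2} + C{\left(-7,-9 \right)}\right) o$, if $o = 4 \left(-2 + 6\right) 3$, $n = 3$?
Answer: $4224$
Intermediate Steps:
$o = 48$ ($o = 4 \cdot 4 \cdot 3 = 4 \cdot 12 = 48$)
$C{\left(Q,a \right)} = 9 + 3 Q$ ($C{\left(Q,a \right)} = 3 \left(Q + 3\right) = 3 \left(3 + Q\right) = 9 + 3 Q$)
$\left(\left(-5 - 5\right)^{2} + C{\left(-7,-9 \right)}\right) o = \left(\left(-5 - 5\right)^{2} + \left(9 + 3 \left(-7\right)\right)\right) 48 = \left(\left(-10\right)^{2} + \left(9 - 21\right)\right) 48 = \left(100 - 12\right) 48 = 88 \cdot 48 = 4224$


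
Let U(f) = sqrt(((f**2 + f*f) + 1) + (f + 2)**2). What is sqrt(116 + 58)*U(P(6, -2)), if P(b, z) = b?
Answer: sqrt(23838) ≈ 154.40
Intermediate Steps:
U(f) = sqrt(1 + (2 + f)**2 + 2*f**2) (U(f) = sqrt(((f**2 + f**2) + 1) + (2 + f)**2) = sqrt((2*f**2 + 1) + (2 + f)**2) = sqrt((1 + 2*f**2) + (2 + f)**2) = sqrt(1 + (2 + f)**2 + 2*f**2))
sqrt(116 + 58)*U(P(6, -2)) = sqrt(116 + 58)*sqrt(5 + 3*6**2 + 4*6) = sqrt(174)*sqrt(5 + 3*36 + 24) = sqrt(174)*sqrt(5 + 108 + 24) = sqrt(174)*sqrt(137) = sqrt(23838)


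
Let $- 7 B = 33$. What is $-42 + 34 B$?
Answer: $- \frac{1416}{7} \approx -202.29$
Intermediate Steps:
$B = - \frac{33}{7}$ ($B = \left(- \frac{1}{7}\right) 33 = - \frac{33}{7} \approx -4.7143$)
$-42 + 34 B = -42 + 34 \left(- \frac{33}{7}\right) = -42 - \frac{1122}{7} = - \frac{1416}{7}$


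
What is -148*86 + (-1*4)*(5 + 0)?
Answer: -12748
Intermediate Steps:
-148*86 + (-1*4)*(5 + 0) = -12728 - 4*5 = -12728 - 20 = -12748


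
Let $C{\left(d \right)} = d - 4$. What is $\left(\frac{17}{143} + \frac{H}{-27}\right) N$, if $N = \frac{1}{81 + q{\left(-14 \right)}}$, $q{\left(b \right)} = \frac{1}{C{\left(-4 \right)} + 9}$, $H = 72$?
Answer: $- \frac{1093}{35178} \approx -0.031071$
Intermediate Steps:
$C{\left(d \right)} = -4 + d$ ($C{\left(d \right)} = d - 4 = -4 + d$)
$q{\left(b \right)} = 1$ ($q{\left(b \right)} = \frac{1}{\left(-4 - 4\right) + 9} = \frac{1}{-8 + 9} = 1^{-1} = 1$)
$N = \frac{1}{82}$ ($N = \frac{1}{81 + 1} = \frac{1}{82} \approx 0.012195$)
$\left(\frac{17}{143} + \frac{H}{-27}\right) N = \left(\frac{17}{143} + \frac{72}{-27}\right) \frac{1}{82} = \left(17 \cdot \frac{1}{143} + 72 \left(- \frac{1}{27}\right)\right) \frac{1}{82} = \left(\frac{17}{143} - \frac{8}{3}\right) \frac{1}{82} = \left(- \frac{1093}{429}\right) \frac{1}{82} = - \frac{1093}{35178}$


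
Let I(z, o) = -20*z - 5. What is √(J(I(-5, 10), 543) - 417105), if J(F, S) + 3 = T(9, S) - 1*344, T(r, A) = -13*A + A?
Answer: 4*I*√26498 ≈ 651.13*I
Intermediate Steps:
T(r, A) = -12*A
I(z, o) = -5 - 20*z
J(F, S) = -347 - 12*S (J(F, S) = -3 + (-12*S - 1*344) = -3 + (-12*S - 344) = -3 + (-344 - 12*S) = -347 - 12*S)
√(J(I(-5, 10), 543) - 417105) = √((-347 - 12*543) - 417105) = √((-347 - 6516) - 417105) = √(-6863 - 417105) = √(-423968) = 4*I*√26498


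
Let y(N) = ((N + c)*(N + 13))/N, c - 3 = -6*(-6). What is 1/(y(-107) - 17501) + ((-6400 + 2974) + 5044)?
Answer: 3040220275/1878999 ≈ 1618.0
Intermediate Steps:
c = 39 (c = 3 - 6*(-6) = 3 + 36 = 39)
y(N) = (13 + N)*(39 + N)/N (y(N) = ((N + 39)*(N + 13))/N = ((39 + N)*(13 + N))/N = ((13 + N)*(39 + N))/N = (13 + N)*(39 + N)/N)
1/(y(-107) - 17501) + ((-6400 + 2974) + 5044) = 1/((52 - 107 + 507/(-107)) - 17501) + ((-6400 + 2974) + 5044) = 1/((52 - 107 + 507*(-1/107)) - 17501) + (-3426 + 5044) = 1/((52 - 107 - 507/107) - 17501) + 1618 = 1/(-6392/107 - 17501) + 1618 = 1/(-1878999/107) + 1618 = -107/1878999 + 1618 = 3040220275/1878999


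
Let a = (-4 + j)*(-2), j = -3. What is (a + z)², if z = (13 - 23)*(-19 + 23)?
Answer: 676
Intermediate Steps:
a = 14 (a = (-4 - 3)*(-2) = -7*(-2) = 14)
z = -40 (z = -10*4 = -40)
(a + z)² = (14 - 40)² = (-26)² = 676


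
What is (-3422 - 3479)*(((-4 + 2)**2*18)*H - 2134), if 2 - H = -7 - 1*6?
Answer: 7273654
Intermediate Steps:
H = 15 (H = 2 - (-7 - 1*6) = 2 - (-7 - 6) = 2 - 1*(-13) = 2 + 13 = 15)
(-3422 - 3479)*(((-4 + 2)**2*18)*H - 2134) = (-3422 - 3479)*(((-4 + 2)**2*18)*15 - 2134) = -6901*(((-2)**2*18)*15 - 2134) = -6901*((4*18)*15 - 2134) = -6901*(72*15 - 2134) = -6901*(1080 - 2134) = -6901*(-1054) = 7273654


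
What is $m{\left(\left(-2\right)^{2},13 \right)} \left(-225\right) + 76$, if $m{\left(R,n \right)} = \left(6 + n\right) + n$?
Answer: $-7124$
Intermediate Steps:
$m{\left(R,n \right)} = 6 + 2 n$
$m{\left(\left(-2\right)^{2},13 \right)} \left(-225\right) + 76 = \left(6 + 2 \cdot 13\right) \left(-225\right) + 76 = \left(6 + 26\right) \left(-225\right) + 76 = 32 \left(-225\right) + 76 = -7200 + 76 = -7124$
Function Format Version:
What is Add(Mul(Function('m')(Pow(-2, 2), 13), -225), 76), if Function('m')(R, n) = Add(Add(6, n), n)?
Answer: -7124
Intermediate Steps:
Function('m')(R, n) = Add(6, Mul(2, n))
Add(Mul(Function('m')(Pow(-2, 2), 13), -225), 76) = Add(Mul(Add(6, Mul(2, 13)), -225), 76) = Add(Mul(Add(6, 26), -225), 76) = Add(Mul(32, -225), 76) = Add(-7200, 76) = -7124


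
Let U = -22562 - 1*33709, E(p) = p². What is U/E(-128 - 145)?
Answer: -18757/24843 ≈ -0.75502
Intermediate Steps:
U = -56271 (U = -22562 - 33709 = -56271)
U/E(-128 - 145) = -56271/(-128 - 145)² = -56271/((-273)²) = -56271/74529 = -56271*1/74529 = -18757/24843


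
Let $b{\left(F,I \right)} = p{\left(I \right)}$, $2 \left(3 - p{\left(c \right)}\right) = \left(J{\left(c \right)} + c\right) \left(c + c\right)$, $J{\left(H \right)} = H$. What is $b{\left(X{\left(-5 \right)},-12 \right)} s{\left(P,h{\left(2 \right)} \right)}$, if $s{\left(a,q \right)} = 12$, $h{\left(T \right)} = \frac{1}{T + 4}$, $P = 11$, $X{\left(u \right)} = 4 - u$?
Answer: $-3420$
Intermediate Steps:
$h{\left(T \right)} = \frac{1}{4 + T}$
$p{\left(c \right)} = 3 - 2 c^{2}$ ($p{\left(c \right)} = 3 - \frac{\left(c + c\right) \left(c + c\right)}{2} = 3 - \frac{2 c 2 c}{2} = 3 - \frac{4 c^{2}}{2} = 3 - 2 c^{2}$)
$b{\left(F,I \right)} = 3 - 2 I^{2}$
$b{\left(X{\left(-5 \right)},-12 \right)} s{\left(P,h{\left(2 \right)} \right)} = \left(3 - 2 \left(-12\right)^{2}\right) 12 = \left(3 - 288\right) 12 = \left(-285\right) 12 = -3420$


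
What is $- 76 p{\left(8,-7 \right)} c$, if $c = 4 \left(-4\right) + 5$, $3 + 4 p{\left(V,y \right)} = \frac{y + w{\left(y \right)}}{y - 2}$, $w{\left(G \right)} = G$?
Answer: $- \frac{2717}{9} \approx -301.89$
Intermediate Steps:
$p{\left(V,y \right)} = - \frac{3}{4} + \frac{y}{2 \left(-2 + y\right)}$ ($p{\left(V,y \right)} = - \frac{3}{4} + \frac{\left(y + y\right) \frac{1}{y - 2}}{4} = - \frac{3}{4} + \frac{2 y \frac{1}{-2 + y}}{4} = - \frac{3}{4} + \frac{y}{2 \left(-2 + y\right)}$)
$c = -11$ ($c = -16 + 5 = -11$)
$- 76 p{\left(8,-7 \right)} c = - 76 \frac{6 - -7}{4 \left(-2 - 7\right)} \left(-11\right) = - 76 \frac{6 + 7}{4 \left(-9\right)} \left(-11\right) = - 76 \cdot \frac{1}{4} \left(- \frac{1}{9}\right) 13 \left(-11\right) = \left(-76\right) \left(- \frac{13}{36}\right) \left(-11\right) = \frac{247}{9} \left(-11\right) = - \frac{2717}{9}$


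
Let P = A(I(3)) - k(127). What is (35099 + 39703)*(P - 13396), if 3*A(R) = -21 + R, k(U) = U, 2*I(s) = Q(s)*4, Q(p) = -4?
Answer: -1012270532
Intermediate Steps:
I(s) = -8 (I(s) = (-4*4)/2 = (1/2)*(-16) = -8)
A(R) = -7 + R/3 (A(R) = (-21 + R)/3 = -7 + R/3)
P = -410/3 (P = (-7 + (1/3)*(-8)) - 1*127 = (-7 - 8/3) - 127 = -29/3 - 127 = -410/3 ≈ -136.67)
(35099 + 39703)*(P - 13396) = (35099 + 39703)*(-410/3 - 13396) = 74802*(-40598/3) = -1012270532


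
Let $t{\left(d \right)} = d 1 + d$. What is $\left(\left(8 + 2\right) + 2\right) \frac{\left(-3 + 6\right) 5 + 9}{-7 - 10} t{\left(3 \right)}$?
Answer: $- \frac{1728}{17} \approx -101.65$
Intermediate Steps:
$t{\left(d \right)} = 2 d$ ($t{\left(d \right)} = d + d = 2 d$)
$\left(\left(8 + 2\right) + 2\right) \frac{\left(-3 + 6\right) 5 + 9}{-7 - 10} t{\left(3 \right)} = \left(\left(8 + 2\right) + 2\right) \frac{\left(-3 + 6\right) 5 + 9}{-7 - 10} \cdot 2 \cdot 3 = \left(10 + 2\right) \frac{3 \cdot 5 + 9}{-17} \cdot 6 = 12 \left(15 + 9\right) \left(- \frac{1}{17}\right) 6 = 12 \cdot 24 \left(- \frac{1}{17}\right) 6 = 12 \left(- \frac{24}{17}\right) 6 = \left(- \frac{288}{17}\right) 6 = - \frac{1728}{17}$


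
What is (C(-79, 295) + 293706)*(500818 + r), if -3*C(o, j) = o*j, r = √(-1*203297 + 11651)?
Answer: 452951318014/3 + 35272497*I*√14 ≈ 1.5098e+11 + 1.3198e+8*I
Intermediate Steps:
r = 117*I*√14 (r = √(-203297 + 11651) = √(-191646) = 117*I*√14 ≈ 437.77*I)
C(o, j) = -j*o/3 (C(o, j) = -o*j/3 = -j*o/3)
(C(-79, 295) + 293706)*(500818 + r) = (-⅓*295*(-79) + 293706)*(500818 + 117*I*√14) = (23305/3 + 293706)*(500818 + 117*I*√14) = 904423*(500818 + 117*I*√14)/3 = 452951318014/3 + 35272497*I*√14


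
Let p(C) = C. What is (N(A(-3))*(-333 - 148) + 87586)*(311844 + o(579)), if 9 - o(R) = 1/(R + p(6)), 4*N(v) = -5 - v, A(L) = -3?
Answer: 1780282228034/65 ≈ 2.7389e+10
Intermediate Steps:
N(v) = -5/4 - v/4 (N(v) = (-5 - v)/4 = -5/4 - v/4)
o(R) = 9 - 1/(6 + R) (o(R) = 9 - 1/(R + 6) = 9 - 1/(6 + R))
(N(A(-3))*(-333 - 148) + 87586)*(311844 + o(579)) = ((-5/4 - ¼*(-3))*(-333 - 148) + 87586)*(311844 + (53 + 9*579)/(6 + 579)) = ((-5/4 + ¾)*(-481) + 87586)*(311844 + (53 + 5211)/585) = (-½*(-481) + 87586)*(311844 + (1/585)*5264) = (481/2 + 87586)*(311844 + 5264/585) = (175653/2)*(182434004/585) = 1780282228034/65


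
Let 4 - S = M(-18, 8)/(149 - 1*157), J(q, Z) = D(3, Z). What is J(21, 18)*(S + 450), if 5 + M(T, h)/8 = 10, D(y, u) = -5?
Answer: -2295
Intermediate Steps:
M(T, h) = 40 (M(T, h) = -40 + 8*10 = -40 + 80 = 40)
J(q, Z) = -5
S = 9 (S = 4 - 40/(149 - 1*157) = 4 - 40/(149 - 157) = 4 - 40/(-8) = 4 - 40*(-1)/8 = 4 - 1*(-5) = 4 + 5 = 9)
J(21, 18)*(S + 450) = -5*(9 + 450) = -5*459 = -2295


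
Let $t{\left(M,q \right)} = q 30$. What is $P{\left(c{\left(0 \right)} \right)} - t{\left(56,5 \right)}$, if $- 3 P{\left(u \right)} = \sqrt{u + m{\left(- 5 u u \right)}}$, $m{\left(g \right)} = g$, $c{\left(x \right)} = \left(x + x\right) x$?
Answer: $-150$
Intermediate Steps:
$t{\left(M,q \right)} = 30 q$
$c{\left(x \right)} = 2 x^{2}$ ($c{\left(x \right)} = 2 x x = 2 x^{2}$)
$P{\left(u \right)} = - \frac{\sqrt{u - 5 u^{2}}}{3}$ ($P{\left(u \right)} = - \frac{\sqrt{u + - 5 u u}}{3} = - \frac{\sqrt{u - 5 u^{2}}}{3}$)
$P{\left(c{\left(0 \right)} \right)} - t{\left(56,5 \right)} = - \frac{\sqrt{- 2 \cdot 0^{2} \left(-1 + 5 \cdot 2 \cdot 0^{2}\right)}}{3} - 30 \cdot 5 = - \frac{\sqrt{- 2 \cdot 0 \left(-1 + 5 \cdot 2 \cdot 0\right)}}{3} - 150 = - \frac{\sqrt{\left(-1\right) 0 \left(-1 + 5 \cdot 0\right)}}{3} - 150 = - \frac{\sqrt{\left(-1\right) 0 \left(-1 + 0\right)}}{3} - 150 = - \frac{\sqrt{\left(-1\right) 0 \left(-1\right)}}{3} - 150 = - \frac{\sqrt{0}}{3} - 150 = \left(- \frac{1}{3}\right) 0 - 150 = 0 - 150 = -150$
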